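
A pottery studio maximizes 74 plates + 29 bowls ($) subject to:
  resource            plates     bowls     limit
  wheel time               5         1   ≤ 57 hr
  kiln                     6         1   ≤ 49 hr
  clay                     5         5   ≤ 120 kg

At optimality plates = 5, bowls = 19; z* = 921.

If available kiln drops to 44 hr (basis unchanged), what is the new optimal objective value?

At the optimum: wheel time uses 44 of 57 (slack = 13); kiln uses 49 of 49 (binding); clay uses 120 of 120 (binding).
Slack constraints have shadow price 0 (complementary slackness).
Dual feasibility on the basic columns requires 6·y_kiln + 5·y_clay = 74, 1·y_kiln + 5·y_clay = 29.
This yields shadow prices y_kiln = 9, y_clay = 4.
Δz = y_kiln·Δb = 9 × (-5) = -45, so new z* = 921 − 45 = 876.

876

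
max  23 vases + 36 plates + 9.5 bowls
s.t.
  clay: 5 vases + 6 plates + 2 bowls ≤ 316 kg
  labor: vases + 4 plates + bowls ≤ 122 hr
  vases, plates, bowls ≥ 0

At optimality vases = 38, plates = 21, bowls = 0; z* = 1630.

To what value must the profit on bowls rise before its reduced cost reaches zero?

11

Check each constraint at x*: clay 316/316 (tight); labor 122/122 (tight).
The binding rows give the dual system: 5·y_clay + 1·y_labor = 23 and 6·y_clay + 4·y_labor = 36.
This yields shadow prices y_clay = 4, y_labor = 3.
bowls enters the basis when its profit ≥ yᵀa₃ = 4·2 + 3·1 = 11.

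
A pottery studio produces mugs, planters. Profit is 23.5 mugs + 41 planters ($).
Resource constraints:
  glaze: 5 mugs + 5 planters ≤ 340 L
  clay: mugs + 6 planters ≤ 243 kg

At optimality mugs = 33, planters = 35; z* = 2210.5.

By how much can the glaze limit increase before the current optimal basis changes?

875

Binding constraints: glaze, clay. The basis is B = [[5,5],[1,6]] with det 25.
Per unit increase in glaze, x* moves by d = (0.24, -0.04).
The basis stays optimal until planters reaches 0; allowable increase = 875 L.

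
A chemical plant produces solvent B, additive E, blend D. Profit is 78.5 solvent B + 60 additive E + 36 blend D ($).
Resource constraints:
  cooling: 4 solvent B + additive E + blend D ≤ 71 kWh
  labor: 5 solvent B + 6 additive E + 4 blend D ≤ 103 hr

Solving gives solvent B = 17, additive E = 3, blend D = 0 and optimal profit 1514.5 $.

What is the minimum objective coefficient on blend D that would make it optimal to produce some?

Check each constraint at x*: cooling 71/71 (tight); labor 103/103 (tight).
Dual feasibility on the basic columns requires 4·y_cooling + 5·y_labor = 78.5, 1·y_cooling + 6·y_labor = 60.
This yields shadow prices y_cooling = 9, y_labor = 8.5.
blend D enters the basis when its profit ≥ yᵀa₃ = 9·1 + 8.5·4 = 43.

43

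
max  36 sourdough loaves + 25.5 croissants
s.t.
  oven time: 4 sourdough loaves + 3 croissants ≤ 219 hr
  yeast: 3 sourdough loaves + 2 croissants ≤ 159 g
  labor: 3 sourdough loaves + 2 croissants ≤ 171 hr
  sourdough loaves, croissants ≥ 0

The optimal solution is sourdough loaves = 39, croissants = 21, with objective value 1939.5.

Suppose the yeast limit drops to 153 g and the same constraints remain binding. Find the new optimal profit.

Binding: oven time and yeast. Non-binding: labor (12 unused).
Slack constraints have shadow price 0 (complementary slackness).
Dual feasibility on the basic columns requires 4·y_oven time + 3·y_yeast = 36, 3·y_oven time + 2·y_yeast = 25.5.
Solving: y_oven time = 4.5, y_yeast = 6.
Δz = y_yeast·Δb = 6 × (-6) = -36, so new z* = 1939.5 − 36 = 1903.5.

1903.5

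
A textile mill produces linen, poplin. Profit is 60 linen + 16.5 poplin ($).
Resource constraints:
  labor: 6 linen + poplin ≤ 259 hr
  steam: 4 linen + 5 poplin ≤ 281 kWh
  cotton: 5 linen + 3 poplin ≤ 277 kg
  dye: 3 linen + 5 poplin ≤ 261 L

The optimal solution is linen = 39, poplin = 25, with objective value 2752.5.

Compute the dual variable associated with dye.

0

Check each constraint at x*: labor 259/259 (tight); steam 281/281 (tight); cotton 270/277 (slack 7); dye 242/261 (slack 19).
Slack constraints have shadow price 0 (complementary slackness).
Dual feasibility on the basic columns requires 6·y_labor + 4·y_steam = 60, 1·y_labor + 5·y_steam = 16.5.
→ y_labor = 9 and y_steam = 1.5.
Shadow price of dye = 0.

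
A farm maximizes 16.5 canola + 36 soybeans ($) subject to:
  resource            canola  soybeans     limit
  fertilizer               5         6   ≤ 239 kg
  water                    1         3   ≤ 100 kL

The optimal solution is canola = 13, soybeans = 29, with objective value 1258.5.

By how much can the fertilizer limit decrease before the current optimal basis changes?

Binding constraints: fertilizer, water. The basis is B = [[5,6],[1,3]] with det 9.
Per unit decrease in fertilizer, x* moves by d = (-0.3333, 0.1111).
The basis stays optimal until canola reaches 0; allowable decrease = 39 kg.

39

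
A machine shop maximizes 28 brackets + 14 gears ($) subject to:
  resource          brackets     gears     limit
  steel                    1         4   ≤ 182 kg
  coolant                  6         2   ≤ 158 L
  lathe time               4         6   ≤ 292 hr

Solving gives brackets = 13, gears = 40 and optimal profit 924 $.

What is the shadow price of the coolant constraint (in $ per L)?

Check each constraint at x*: steel 173/182 (slack 9); coolant 158/158 (tight); lathe time 292/292 (tight).
Since steel is not tight, its dual is 0.
The binding rows give the dual system: 6·y_coolant + 4·y_lathe time = 28 and 2·y_coolant + 6·y_lathe time = 14.
Solving: y_coolant = 4, y_lathe time = 1.
Shadow price of coolant = 4.

4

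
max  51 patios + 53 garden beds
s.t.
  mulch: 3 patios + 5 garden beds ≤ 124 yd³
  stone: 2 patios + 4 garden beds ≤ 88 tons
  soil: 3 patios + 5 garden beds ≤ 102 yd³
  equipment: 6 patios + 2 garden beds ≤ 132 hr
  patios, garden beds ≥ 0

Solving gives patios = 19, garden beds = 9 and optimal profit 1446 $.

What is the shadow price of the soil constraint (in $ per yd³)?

9

Binding: soil and equipment. Non-binding: mulch (22 unused), stone (14 unused).
Since mulch, stone are not tight, their duals are 0.
From A_Bᵀ y = c: 3·y_soil + 6·y_equipment = 51; 5·y_soil + 2·y_equipment = 53.
Solving: y_soil = 9, y_equipment = 4.
Shadow price of soil = 9.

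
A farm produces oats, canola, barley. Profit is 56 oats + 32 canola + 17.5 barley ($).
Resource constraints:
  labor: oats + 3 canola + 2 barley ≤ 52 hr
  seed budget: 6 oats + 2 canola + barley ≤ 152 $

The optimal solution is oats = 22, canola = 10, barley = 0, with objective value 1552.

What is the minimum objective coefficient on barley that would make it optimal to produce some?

18.5

Check each constraint at x*: labor 52/52 (tight); seed budget 152/152 (tight).
The binding rows give the dual system: 1·y_labor + 6·y_seed budget = 56 and 3·y_labor + 2·y_seed budget = 32.
Solving: y_labor = 5, y_seed budget = 8.5.
barley enters the basis when its profit ≥ yᵀa₃ = 5·2 + 8.5·1 = 18.5.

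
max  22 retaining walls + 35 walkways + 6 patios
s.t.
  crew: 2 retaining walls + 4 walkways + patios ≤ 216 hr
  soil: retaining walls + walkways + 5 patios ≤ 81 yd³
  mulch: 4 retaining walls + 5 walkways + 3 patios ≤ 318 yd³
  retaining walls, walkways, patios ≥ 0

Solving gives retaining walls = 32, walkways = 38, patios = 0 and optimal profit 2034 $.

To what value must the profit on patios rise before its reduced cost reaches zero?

Binding: crew and mulch. Non-binding: soil (11 unused).
By complementary slackness, y = 0 for the non-binding constraint.
The binding rows give the dual system: 2·y_crew + 4·y_mulch = 22 and 4·y_crew + 5·y_mulch = 35.
This yields shadow prices y_crew = 5, y_mulch = 3.
patios enters the basis when its profit ≥ yᵀa₃ = 5·1 + 3·3 = 14.

14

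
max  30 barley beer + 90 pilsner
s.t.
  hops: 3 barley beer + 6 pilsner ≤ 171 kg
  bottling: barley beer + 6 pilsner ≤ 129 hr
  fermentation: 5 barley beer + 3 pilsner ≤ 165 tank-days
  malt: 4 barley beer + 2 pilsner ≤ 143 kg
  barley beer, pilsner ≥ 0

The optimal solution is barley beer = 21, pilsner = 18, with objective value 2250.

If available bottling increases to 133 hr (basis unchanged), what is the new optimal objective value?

Check each constraint at x*: hops 171/171 (tight); bottling 129/129 (tight); fermentation 159/165 (slack 6); malt 120/143 (slack 23).
By complementary slackness, y = 0 for the non-binding constraints.
From A_Bᵀ y = c: 3·y_hops + 1·y_bottling = 30; 6·y_hops + 6·y_bottling = 90.
Solving: y_hops = 7.5, y_bottling = 7.5.
Δz = y_bottling·Δb = 7.5 × (4) = 30, so new z* = 2250 + 30 = 2280.

2280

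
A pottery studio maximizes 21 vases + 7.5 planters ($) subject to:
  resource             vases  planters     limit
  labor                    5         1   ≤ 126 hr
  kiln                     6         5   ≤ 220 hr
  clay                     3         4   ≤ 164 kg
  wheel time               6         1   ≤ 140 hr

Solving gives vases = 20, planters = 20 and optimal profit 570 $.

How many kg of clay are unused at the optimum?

clay used = 3·20 + 4·20 = 140; slack = 164 − 140 = 24.

24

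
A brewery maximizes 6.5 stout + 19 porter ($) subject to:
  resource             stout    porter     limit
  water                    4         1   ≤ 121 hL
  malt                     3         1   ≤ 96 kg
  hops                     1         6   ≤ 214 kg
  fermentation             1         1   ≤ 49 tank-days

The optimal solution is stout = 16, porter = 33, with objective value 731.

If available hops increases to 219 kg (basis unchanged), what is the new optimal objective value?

743.5

Binding: hops and fermentation. Non-binding: water (24 unused), malt (15 unused).
Since water, malt are not tight, their duals are 0.
The binding rows give the dual system: 1·y_hops + 1·y_fermentation = 6.5 and 6·y_hops + 1·y_fermentation = 19.
→ y_hops = 2.5 and y_fermentation = 4.
Δz = y_hops·Δb = 2.5 × (5) = 12.5, so new z* = 731 + 12.5 = 743.5.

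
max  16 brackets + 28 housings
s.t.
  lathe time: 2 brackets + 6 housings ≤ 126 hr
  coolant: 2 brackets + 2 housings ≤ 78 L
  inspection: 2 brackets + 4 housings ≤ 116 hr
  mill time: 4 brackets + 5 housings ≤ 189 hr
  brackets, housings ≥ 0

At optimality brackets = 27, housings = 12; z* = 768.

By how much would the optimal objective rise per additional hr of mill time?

0

Check each constraint at x*: lathe time 126/126 (tight); coolant 78/78 (tight); inspection 102/116 (slack 14); mill time 168/189 (slack 21).
By complementary slackness, y = 0 for the non-binding constraints.
From A_Bᵀ y = c: 2·y_lathe time + 2·y_coolant = 16; 6·y_lathe time + 2·y_coolant = 28.
→ y_lathe time = 3 and y_coolant = 5.
Shadow price of mill time = 0.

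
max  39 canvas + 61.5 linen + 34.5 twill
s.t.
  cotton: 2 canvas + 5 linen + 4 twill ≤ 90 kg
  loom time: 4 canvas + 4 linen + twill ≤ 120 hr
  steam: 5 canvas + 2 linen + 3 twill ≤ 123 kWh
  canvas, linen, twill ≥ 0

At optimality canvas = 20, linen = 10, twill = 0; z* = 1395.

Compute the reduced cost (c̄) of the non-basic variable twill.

Check each constraint at x*: cotton 90/90 (tight); loom time 120/120 (tight); steam 120/123 (slack 3).
Since steam is not tight, its dual is 0.
The binding rows give the dual system: 2·y_cotton + 4·y_loom time = 39 and 5·y_cotton + 4·y_loom time = 61.5.
Solving: y_cotton = 7.5, y_loom time = 6.
Reduced cost of twill: c₃ − yᵀa₃ = 34.5 − (7.5·4 + 6·1) = 34.5 − 36 = -1.5.

-1.5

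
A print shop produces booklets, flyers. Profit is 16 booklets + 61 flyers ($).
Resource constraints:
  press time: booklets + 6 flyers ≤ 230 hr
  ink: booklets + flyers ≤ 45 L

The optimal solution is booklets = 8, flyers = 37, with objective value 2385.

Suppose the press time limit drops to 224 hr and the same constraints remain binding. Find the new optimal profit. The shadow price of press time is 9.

2331

Δb = -6, so new z* = 2385 + (9)·(-6) = 2385 − 54 = 2331.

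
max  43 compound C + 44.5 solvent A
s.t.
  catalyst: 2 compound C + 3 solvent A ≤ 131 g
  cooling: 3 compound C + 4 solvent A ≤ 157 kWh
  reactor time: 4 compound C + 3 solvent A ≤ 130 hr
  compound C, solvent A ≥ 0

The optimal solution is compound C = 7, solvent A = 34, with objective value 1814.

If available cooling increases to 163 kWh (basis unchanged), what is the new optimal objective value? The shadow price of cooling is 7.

Δb = 6, so new z* = 1814 + (7)·(6) = 1814 + 42 = 1856.

1856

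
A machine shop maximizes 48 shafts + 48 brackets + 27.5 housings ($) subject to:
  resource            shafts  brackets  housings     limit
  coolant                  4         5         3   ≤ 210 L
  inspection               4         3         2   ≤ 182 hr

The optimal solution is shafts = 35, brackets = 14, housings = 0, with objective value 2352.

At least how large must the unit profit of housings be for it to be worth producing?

At the optimum: coolant uses 210 of 210 (binding); inspection uses 182 of 182 (binding).
From A_Bᵀ y = c: 4·y_coolant + 4·y_inspection = 48; 5·y_coolant + 3·y_inspection = 48.
Solving: y_coolant = 6, y_inspection = 6.
housings enters the basis when its profit ≥ yᵀa₃ = 6·3 + 6·2 = 30.

30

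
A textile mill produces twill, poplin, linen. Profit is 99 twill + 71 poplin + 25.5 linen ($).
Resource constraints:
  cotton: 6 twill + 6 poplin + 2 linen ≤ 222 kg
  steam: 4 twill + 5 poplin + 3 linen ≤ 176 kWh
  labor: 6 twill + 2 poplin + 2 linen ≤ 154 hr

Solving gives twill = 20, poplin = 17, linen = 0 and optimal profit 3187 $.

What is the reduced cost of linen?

-7.5

Binding: cotton and labor. Non-binding: steam (11 unused).
Slack constraints have shadow price 0 (complementary slackness).
From A_Bᵀ y = c: 6·y_cotton + 6·y_labor = 99; 6·y_cotton + 2·y_labor = 71.
This yields shadow prices y_cotton = 9.5, y_labor = 7.
Reduced cost of linen: c₃ − yᵀa₃ = 25.5 − (9.5·2 + 7·2) = 25.5 − 33 = -7.5.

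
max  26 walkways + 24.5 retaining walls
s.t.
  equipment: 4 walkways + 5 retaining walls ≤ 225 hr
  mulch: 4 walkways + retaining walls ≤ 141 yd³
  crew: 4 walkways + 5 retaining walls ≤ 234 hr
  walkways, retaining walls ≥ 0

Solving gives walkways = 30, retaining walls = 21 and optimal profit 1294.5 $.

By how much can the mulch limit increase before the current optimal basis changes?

Binding constraints: equipment, mulch. The basis is B = [[4,5],[4,1]] with det -16.
Per unit increase in mulch, x* moves by d = (0.3125, -0.25).
The basis stays optimal until retaining walls reaches 0; allowable increase = 84 yd³.

84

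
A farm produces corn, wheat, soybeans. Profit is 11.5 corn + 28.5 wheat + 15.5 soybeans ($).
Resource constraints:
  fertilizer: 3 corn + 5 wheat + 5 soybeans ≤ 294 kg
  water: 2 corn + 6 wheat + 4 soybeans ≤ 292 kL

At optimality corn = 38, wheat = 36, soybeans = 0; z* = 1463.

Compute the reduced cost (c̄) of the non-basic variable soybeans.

Check each constraint at x*: fertilizer 294/294 (tight); water 292/292 (tight).
Dual feasibility on the basic columns requires 3·y_fertilizer + 2·y_water = 11.5, 5·y_fertilizer + 6·y_water = 28.5.
This yields shadow prices y_fertilizer = 1.5, y_water = 3.5.
Reduced cost of soybeans: c₃ − yᵀa₃ = 15.5 − (1.5·5 + 3.5·4) = 15.5 − 21.5 = -6.

-6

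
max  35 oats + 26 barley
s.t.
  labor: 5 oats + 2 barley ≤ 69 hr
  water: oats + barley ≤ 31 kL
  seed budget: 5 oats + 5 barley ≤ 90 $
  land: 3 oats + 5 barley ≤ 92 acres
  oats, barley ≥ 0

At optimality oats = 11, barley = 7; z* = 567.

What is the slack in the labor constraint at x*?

0

labor used = 5·11 + 2·7 = 69; slack = 69 − 69 = 0.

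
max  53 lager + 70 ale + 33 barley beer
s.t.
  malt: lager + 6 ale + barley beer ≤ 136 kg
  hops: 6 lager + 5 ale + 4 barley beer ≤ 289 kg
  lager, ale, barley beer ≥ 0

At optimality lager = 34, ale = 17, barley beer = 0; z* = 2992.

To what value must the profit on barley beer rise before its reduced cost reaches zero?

At the optimum: malt uses 136 of 136 (binding); hops uses 289 of 289 (binding).
Dual feasibility on the basic columns requires 1·y_malt + 6·y_hops = 53, 6·y_malt + 5·y_hops = 70.
This yields shadow prices y_malt = 5, y_hops = 8.
barley beer enters the basis when its profit ≥ yᵀa₃ = 5·1 + 8·4 = 37.

37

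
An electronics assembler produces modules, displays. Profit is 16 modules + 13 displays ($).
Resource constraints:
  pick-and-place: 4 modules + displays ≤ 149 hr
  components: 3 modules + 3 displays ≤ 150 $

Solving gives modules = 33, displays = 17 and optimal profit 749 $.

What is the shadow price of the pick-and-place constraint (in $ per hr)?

Both pick-and-place and components are binding at x*.
From A_Bᵀ y = c: 4·y_pick-and-place + 3·y_components = 16; 1·y_pick-and-place + 3·y_components = 13.
→ y_pick-and-place = 1 and y_components = 4.
Shadow price of pick-and-place = 1.

1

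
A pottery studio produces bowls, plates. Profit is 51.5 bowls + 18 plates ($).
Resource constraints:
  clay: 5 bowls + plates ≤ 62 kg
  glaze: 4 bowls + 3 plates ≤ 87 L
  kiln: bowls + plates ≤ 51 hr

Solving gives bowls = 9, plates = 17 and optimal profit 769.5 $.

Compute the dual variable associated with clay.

7.5

Check each constraint at x*: clay 62/62 (tight); glaze 87/87 (tight); kiln 26/51 (slack 25).
By complementary slackness, y = 0 for the non-binding constraint.
From A_Bᵀ y = c: 5·y_clay + 4·y_glaze = 51.5; 1·y_clay + 3·y_glaze = 18.
This yields shadow prices y_clay = 7.5, y_glaze = 3.5.
Shadow price of clay = 7.5.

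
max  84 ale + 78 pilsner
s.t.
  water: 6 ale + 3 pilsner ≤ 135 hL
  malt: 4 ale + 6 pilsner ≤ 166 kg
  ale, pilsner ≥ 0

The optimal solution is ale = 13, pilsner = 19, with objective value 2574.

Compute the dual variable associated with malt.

9

Both water and malt are binding at x*.
Dual feasibility on the basic columns requires 6·y_water + 4·y_malt = 84, 3·y_water + 6·y_malt = 78.
→ y_water = 8 and y_malt = 9.
Shadow price of malt = 9.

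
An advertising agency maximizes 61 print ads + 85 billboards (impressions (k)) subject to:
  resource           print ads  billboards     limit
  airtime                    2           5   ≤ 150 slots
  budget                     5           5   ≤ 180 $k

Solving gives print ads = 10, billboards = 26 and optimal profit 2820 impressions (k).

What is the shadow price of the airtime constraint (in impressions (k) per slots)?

Check each constraint at x*: airtime 150/150 (tight); budget 180/180 (tight).
Dual feasibility on the basic columns requires 2·y_airtime + 5·y_budget = 61, 5·y_airtime + 5·y_budget = 85.
Solving: y_airtime = 8, y_budget = 9.
Shadow price of airtime = 8.

8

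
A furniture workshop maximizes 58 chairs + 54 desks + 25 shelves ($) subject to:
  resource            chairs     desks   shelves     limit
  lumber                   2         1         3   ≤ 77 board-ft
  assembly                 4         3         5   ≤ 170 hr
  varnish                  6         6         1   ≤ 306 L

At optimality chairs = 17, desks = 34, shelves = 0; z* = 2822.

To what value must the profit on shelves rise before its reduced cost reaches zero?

27

Check each constraint at x*: lumber 68/77 (slack 9); assembly 170/170 (tight); varnish 306/306 (tight).
By complementary slackness, y = 0 for the non-binding constraint.
The binding rows give the dual system: 4·y_assembly + 6·y_varnish = 58 and 3·y_assembly + 6·y_varnish = 54.
Solving: y_assembly = 4, y_varnish = 7.
shelves enters the basis when its profit ≥ yᵀa₃ = 4·5 + 7·1 = 27.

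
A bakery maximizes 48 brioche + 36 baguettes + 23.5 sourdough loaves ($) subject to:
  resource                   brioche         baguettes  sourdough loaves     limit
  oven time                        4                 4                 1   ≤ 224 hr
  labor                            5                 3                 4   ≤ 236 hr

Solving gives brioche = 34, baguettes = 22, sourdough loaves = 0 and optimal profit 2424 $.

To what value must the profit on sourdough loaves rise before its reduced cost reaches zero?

At the optimum: oven time uses 224 of 224 (binding); labor uses 236 of 236 (binding).
The binding rows give the dual system: 4·y_oven time + 5·y_labor = 48 and 4·y_oven time + 3·y_labor = 36.
→ y_oven time = 4.5 and y_labor = 6.
sourdough loaves enters the basis when its profit ≥ yᵀa₃ = 4.5·1 + 6·4 = 28.5.

28.5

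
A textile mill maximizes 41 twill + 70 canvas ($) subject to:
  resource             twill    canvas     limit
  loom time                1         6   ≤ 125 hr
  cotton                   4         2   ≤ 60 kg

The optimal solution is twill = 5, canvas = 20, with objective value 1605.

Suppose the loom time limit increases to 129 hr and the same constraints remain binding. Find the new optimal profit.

1641

At the optimum: loom time uses 125 of 125 (binding); cotton uses 60 of 60 (binding).
Dual feasibility on the basic columns requires 1·y_loom time + 4·y_cotton = 41, 6·y_loom time + 2·y_cotton = 70.
This yields shadow prices y_loom time = 9, y_cotton = 8.
Δz = y_loom time·Δb = 9 × (4) = 36, so new z* = 1605 + 36 = 1641.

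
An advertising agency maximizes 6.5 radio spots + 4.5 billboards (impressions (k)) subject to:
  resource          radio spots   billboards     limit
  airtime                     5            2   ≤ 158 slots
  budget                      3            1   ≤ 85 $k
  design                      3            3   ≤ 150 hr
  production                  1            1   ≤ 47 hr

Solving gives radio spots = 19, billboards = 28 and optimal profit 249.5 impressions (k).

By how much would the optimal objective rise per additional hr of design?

0

Binding: budget and production. Non-binding: airtime (7 unused), design (9 unused).
Slack constraints have shadow price 0 (complementary slackness).
Dual feasibility on the basic columns requires 3·y_budget + 1·y_production = 6.5, 1·y_budget + 1·y_production = 4.5.
Solving: y_budget = 1, y_production = 3.5.
Shadow price of design = 0.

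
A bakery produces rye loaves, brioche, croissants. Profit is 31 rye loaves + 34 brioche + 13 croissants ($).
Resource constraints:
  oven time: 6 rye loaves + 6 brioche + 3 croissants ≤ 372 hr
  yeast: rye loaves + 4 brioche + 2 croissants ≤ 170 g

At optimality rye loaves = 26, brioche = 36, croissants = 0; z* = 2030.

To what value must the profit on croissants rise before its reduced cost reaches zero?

17

Both oven time and yeast are binding at x*.
From A_Bᵀ y = c: 6·y_oven time + 1·y_yeast = 31; 6·y_oven time + 4·y_yeast = 34.
→ y_oven time = 5 and y_yeast = 1.
croissants enters the basis when its profit ≥ yᵀa₃ = 5·3 + 1·2 = 17.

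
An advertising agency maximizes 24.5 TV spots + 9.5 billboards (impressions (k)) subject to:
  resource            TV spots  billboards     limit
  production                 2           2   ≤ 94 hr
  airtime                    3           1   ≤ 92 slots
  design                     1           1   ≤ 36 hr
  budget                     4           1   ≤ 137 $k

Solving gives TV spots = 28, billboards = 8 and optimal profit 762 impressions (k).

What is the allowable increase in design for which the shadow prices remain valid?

Binding constraints: airtime, design. The basis is B = [[3,1],[1,1]] with det 2.
Per unit increase in design, x* moves by d = (-0.5, 1.5).
The basis stays optimal until production becomes binding; allowable increase = 11 hr.

11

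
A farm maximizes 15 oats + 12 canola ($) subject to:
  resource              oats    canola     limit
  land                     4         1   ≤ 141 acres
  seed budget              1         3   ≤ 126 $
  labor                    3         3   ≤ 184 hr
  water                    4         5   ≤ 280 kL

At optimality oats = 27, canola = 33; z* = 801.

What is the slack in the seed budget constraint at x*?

0

seed budget used = 1·27 + 3·33 = 126; slack = 126 − 126 = 0.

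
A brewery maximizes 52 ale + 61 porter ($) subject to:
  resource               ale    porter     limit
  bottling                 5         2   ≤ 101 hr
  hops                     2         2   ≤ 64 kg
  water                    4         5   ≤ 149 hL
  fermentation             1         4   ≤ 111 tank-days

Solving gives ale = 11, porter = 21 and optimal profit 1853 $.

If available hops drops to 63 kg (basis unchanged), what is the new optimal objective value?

Check each constraint at x*: bottling 97/101 (slack 4); hops 64/64 (tight); water 149/149 (tight); fermentation 95/111 (slack 16).
By complementary slackness, y = 0 for the non-binding constraints.
The binding rows give the dual system: 2·y_hops + 4·y_water = 52 and 2·y_hops + 5·y_water = 61.
→ y_hops = 8 and y_water = 9.
Δz = y_hops·Δb = 8 × (-1) = -8, so new z* = 1853 − 8 = 1845.

1845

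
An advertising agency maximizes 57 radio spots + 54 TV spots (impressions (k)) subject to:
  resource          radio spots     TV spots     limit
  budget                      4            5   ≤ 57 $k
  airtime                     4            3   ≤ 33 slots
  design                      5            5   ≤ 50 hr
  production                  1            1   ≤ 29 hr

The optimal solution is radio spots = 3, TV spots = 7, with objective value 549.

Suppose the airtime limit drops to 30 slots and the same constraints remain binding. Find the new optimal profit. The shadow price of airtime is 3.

540

Δb = -3, so new z* = 549 + (3)·(-3) = 549 − 9 = 540.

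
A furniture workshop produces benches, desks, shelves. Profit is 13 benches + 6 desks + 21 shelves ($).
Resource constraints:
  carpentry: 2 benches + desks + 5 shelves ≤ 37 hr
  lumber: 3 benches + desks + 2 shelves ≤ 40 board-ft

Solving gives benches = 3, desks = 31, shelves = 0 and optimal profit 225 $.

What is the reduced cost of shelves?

Both carpentry and lumber are binding at x*.
Dual feasibility on the basic columns requires 2·y_carpentry + 3·y_lumber = 13, 1·y_carpentry + 1·y_lumber = 6.
This yields shadow prices y_carpentry = 5, y_lumber = 1.
Reduced cost of shelves: c₃ − yᵀa₃ = 21 − (5·5 + 1·2) = 21 − 27 = -6.

-6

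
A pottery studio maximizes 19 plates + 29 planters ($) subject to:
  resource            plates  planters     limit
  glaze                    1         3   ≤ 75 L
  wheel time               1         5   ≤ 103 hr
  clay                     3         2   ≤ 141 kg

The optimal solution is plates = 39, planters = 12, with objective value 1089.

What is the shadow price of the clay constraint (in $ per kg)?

4

Binding: glaze and clay. Non-binding: wheel time (4 unused).
Since wheel time is not tight, its dual is 0.
From A_Bᵀ y = c: 1·y_glaze + 3·y_clay = 19; 3·y_glaze + 2·y_clay = 29.
Solving: y_glaze = 7, y_clay = 4.
Shadow price of clay = 4.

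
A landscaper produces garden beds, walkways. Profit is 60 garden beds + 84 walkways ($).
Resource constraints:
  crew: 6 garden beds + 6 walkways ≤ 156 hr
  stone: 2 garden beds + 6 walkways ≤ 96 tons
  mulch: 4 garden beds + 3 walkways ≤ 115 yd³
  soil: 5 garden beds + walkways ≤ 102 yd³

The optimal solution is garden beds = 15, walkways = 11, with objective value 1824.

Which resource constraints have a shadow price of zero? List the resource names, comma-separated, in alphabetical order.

crew: 156/156 (binding)
stone: 96/96 (binding)
mulch: 93/115 (slack 22)
soil: 86/102 (slack 16)
By complementary slackness, a constraint with positive slack has shadow price 0 → mulch, soil.

mulch, soil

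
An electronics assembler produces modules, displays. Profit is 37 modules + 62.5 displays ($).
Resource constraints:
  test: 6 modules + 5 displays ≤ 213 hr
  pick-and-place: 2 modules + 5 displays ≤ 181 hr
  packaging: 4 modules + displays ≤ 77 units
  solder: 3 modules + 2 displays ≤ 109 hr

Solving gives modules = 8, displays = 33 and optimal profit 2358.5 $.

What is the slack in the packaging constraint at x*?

12

packaging used = 4·8 + 1·33 = 65; slack = 77 − 65 = 12.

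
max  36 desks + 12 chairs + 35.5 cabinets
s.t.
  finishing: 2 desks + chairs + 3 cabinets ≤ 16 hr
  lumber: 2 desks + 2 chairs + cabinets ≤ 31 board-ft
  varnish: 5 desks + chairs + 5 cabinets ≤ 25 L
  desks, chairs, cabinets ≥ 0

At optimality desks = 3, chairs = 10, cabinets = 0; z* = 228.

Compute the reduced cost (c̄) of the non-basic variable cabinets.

Binding: finishing and varnish. Non-binding: lumber (5 unused).
Slack constraints have shadow price 0 (complementary slackness).
The binding rows give the dual system: 2·y_finishing + 5·y_varnish = 36 and 1·y_finishing + 1·y_varnish = 12.
→ y_finishing = 8 and y_varnish = 4.
Reduced cost of cabinets: c₃ − yᵀa₃ = 35.5 − (8·3 + 4·5) = 35.5 − 44 = -8.5.

-8.5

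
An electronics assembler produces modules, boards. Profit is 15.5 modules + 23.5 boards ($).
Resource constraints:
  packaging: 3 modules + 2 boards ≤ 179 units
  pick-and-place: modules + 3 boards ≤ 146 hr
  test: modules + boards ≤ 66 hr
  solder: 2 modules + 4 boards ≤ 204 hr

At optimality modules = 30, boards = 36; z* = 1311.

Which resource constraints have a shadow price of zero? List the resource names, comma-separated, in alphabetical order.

packaging: 162/179 (slack 17)
pick-and-place: 138/146 (slack 8)
test: 66/66 (binding)
solder: 204/204 (binding)
By complementary slackness, a constraint with positive slack has shadow price 0 → packaging, pick-and-place.

packaging, pick-and-place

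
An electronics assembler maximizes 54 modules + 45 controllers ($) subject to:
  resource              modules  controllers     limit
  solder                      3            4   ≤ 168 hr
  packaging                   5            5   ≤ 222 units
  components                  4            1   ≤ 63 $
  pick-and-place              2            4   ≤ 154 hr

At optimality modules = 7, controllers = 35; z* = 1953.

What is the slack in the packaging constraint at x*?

packaging used = 5·7 + 5·35 = 210; slack = 222 − 210 = 12.

12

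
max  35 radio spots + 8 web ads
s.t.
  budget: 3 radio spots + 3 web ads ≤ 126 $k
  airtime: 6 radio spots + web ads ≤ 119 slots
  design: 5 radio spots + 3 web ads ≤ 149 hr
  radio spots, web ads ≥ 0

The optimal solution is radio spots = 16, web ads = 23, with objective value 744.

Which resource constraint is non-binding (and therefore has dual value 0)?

budget: 117/126 (slack 9)
airtime: 119/119 (binding)
design: 149/149 (binding)
By complementary slackness, a constraint with positive slack has shadow price 0 → budget.

budget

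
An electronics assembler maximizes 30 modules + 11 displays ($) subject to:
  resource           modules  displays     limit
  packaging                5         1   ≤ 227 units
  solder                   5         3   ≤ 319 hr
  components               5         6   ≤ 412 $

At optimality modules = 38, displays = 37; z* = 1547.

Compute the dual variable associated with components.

At the optimum: packaging uses 227 of 227 (binding); solder uses 301 of 319 (slack = 18); components uses 412 of 412 (binding).
Slack constraints have shadow price 0 (complementary slackness).
The binding rows give the dual system: 5·y_packaging + 5·y_components = 30 and 1·y_packaging + 6·y_components = 11.
Solving: y_packaging = 5, y_components = 1.
Shadow price of components = 1.

1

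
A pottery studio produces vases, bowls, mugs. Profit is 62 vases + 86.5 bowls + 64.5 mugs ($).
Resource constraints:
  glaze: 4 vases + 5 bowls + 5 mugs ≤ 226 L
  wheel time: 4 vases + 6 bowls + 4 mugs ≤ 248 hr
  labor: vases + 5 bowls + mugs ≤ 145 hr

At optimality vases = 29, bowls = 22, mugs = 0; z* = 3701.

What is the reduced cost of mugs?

Binding: glaze and wheel time. Non-binding: labor (6 unused).
Since labor is not tight, its dual is 0.
From A_Bᵀ y = c: 4·y_glaze + 4·y_wheel time = 62; 5·y_glaze + 6·y_wheel time = 86.5.
This yields shadow prices y_glaze = 6.5, y_wheel time = 9.
Reduced cost of mugs: c₃ − yᵀa₃ = 64.5 − (6.5·5 + 9·4) = 64.5 − 68.5 = -4.

-4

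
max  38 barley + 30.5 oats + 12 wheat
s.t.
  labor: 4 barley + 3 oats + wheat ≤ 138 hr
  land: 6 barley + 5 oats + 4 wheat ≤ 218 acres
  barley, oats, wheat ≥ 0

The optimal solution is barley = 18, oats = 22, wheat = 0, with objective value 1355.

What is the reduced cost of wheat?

At the optimum: labor uses 138 of 138 (binding); land uses 218 of 218 (binding).
From A_Bᵀ y = c: 4·y_labor + 6·y_land = 38; 3·y_labor + 5·y_land = 30.5.
Solving: y_labor = 3.5, y_land = 4.
Reduced cost of wheat: c₃ − yᵀa₃ = 12 − (3.5·1 + 4·4) = 12 − 19.5 = -7.5.

-7.5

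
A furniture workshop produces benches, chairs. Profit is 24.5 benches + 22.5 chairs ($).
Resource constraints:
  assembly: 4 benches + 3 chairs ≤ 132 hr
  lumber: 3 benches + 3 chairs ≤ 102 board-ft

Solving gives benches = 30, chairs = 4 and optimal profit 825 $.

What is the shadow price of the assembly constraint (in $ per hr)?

2

Check each constraint at x*: assembly 132/132 (tight); lumber 102/102 (tight).
From A_Bᵀ y = c: 4·y_assembly + 3·y_lumber = 24.5; 3·y_assembly + 3·y_lumber = 22.5.
This yields shadow prices y_assembly = 2, y_lumber = 5.5.
Shadow price of assembly = 2.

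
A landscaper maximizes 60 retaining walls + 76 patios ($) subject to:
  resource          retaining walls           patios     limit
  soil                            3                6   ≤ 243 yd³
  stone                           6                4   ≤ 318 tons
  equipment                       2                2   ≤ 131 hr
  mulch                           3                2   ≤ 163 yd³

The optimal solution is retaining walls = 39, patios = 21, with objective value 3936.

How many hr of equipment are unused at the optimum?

11

equipment used = 2·39 + 2·21 = 120; slack = 131 − 120 = 11.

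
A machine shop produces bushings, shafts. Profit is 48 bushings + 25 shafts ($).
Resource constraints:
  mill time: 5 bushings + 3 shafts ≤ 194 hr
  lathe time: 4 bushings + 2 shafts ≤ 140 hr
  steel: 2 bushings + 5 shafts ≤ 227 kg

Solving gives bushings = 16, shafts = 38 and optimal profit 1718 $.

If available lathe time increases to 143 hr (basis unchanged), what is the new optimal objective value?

At the optimum: mill time uses 194 of 194 (binding); lathe time uses 140 of 140 (binding); steel uses 222 of 227 (slack = 5).
Slack constraints have shadow price 0 (complementary slackness).
Dual feasibility on the basic columns requires 5·y_mill time + 4·y_lathe time = 48, 3·y_mill time + 2·y_lathe time = 25.
This yields shadow prices y_mill time = 2, y_lathe time = 9.5.
Δz = y_lathe time·Δb = 9.5 × (3) = 28.5, so new z* = 1718 + 28.5 = 1746.5.

1746.5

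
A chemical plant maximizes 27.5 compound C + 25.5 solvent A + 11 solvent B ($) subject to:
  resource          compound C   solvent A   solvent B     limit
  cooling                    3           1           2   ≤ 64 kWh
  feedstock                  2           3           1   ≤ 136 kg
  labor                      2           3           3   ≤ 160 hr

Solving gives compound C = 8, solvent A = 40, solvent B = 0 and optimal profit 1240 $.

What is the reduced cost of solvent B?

-5

Binding: cooling and feedstock. Non-binding: labor (24 unused).
By complementary slackness, y = 0 for the non-binding constraint.
From A_Bᵀ y = c: 3·y_cooling + 2·y_feedstock = 27.5; 1·y_cooling + 3·y_feedstock = 25.5.
→ y_cooling = 4.5 and y_feedstock = 7.
Reduced cost of solvent B: c₃ − yᵀa₃ = 11 − (4.5·2 + 7·1) = 11 − 16 = -5.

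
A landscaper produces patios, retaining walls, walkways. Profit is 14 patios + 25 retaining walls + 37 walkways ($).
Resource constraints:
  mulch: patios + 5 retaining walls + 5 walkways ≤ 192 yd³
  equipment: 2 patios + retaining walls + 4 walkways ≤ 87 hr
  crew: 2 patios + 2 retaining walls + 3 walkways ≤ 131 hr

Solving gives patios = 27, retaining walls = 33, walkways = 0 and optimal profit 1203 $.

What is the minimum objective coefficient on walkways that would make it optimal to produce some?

Binding: mulch and equipment. Non-binding: crew (11 unused).
Slack constraints have shadow price 0 (complementary slackness).
Dual feasibility on the basic columns requires 1·y_mulch + 2·y_equipment = 14, 5·y_mulch + 1·y_equipment = 25.
Solving: y_mulch = 4, y_equipment = 5.
walkways enters the basis when its profit ≥ yᵀa₃ = 4·5 + 5·4 = 40.

40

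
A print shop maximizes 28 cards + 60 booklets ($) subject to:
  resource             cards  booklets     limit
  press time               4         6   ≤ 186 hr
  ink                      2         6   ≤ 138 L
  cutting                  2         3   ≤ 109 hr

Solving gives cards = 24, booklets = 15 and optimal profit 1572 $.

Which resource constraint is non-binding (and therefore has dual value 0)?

press time: 186/186 (binding)
ink: 138/138 (binding)
cutting: 93/109 (slack 16)
By complementary slackness, a constraint with positive slack has shadow price 0 → cutting.

cutting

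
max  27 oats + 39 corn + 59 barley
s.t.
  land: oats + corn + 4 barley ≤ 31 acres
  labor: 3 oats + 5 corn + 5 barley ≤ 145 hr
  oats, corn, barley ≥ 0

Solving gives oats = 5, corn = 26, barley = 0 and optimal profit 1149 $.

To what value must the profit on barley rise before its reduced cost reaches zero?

Both land and labor are binding at x*.
The binding rows give the dual system: 1·y_land + 3·y_labor = 27 and 1·y_land + 5·y_labor = 39.
This yields shadow prices y_land = 9, y_labor = 6.
barley enters the basis when its profit ≥ yᵀa₃ = 9·4 + 6·5 = 66.

66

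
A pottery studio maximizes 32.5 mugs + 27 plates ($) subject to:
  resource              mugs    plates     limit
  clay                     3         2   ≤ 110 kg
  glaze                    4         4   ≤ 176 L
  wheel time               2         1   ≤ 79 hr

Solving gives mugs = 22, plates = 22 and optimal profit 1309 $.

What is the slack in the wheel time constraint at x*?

wheel time used = 2·22 + 1·22 = 66; slack = 79 − 66 = 13.

13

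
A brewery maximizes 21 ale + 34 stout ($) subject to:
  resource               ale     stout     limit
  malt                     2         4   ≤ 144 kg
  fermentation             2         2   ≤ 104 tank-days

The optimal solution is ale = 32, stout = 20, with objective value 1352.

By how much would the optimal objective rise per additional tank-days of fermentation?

4

At the optimum: malt uses 144 of 144 (binding); fermentation uses 104 of 104 (binding).
From A_Bᵀ y = c: 2·y_malt + 2·y_fermentation = 21; 4·y_malt + 2·y_fermentation = 34.
→ y_malt = 6.5 and y_fermentation = 4.
Shadow price of fermentation = 4.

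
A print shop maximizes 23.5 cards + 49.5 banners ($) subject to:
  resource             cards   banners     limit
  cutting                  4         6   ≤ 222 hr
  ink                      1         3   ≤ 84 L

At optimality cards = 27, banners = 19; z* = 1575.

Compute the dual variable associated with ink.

At the optimum: cutting uses 222 of 222 (binding); ink uses 84 of 84 (binding).
Dual feasibility on the basic columns requires 4·y_cutting + 1·y_ink = 23.5, 6·y_cutting + 3·y_ink = 49.5.
Solving: y_cutting = 3.5, y_ink = 9.5.
Shadow price of ink = 9.5.

9.5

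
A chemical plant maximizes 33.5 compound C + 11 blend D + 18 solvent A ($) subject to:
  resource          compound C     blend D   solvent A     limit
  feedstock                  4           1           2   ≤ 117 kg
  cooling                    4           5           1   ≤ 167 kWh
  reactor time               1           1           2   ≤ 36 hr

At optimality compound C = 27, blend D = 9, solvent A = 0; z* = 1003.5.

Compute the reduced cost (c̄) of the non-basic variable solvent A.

-4

At the optimum: feedstock uses 117 of 117 (binding); cooling uses 153 of 167 (slack = 14); reactor time uses 36 of 36 (binding).
Since cooling is not tight, its dual is 0.
Dual feasibility on the basic columns requires 4·y_feedstock + 1·y_reactor time = 33.5, 1·y_feedstock + 1·y_reactor time = 11.
→ y_feedstock = 7.5 and y_reactor time = 3.5.
Reduced cost of solvent A: c₃ − yᵀa₃ = 18 − (7.5·2 + 3.5·2) = 18 − 22 = -4.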